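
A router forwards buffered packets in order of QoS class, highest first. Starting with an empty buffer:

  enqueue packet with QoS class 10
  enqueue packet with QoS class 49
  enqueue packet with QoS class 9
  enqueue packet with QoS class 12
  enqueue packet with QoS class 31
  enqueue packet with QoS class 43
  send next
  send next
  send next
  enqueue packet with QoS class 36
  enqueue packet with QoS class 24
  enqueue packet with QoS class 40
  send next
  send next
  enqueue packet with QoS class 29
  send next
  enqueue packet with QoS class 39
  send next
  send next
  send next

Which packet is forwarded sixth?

insert 10 → {10}
insert 49 → {49, 10}
insert 9 → {49, 10, 9}
insert 12 → {49, 12, 10, 9}
insert 31 → {49, 31, 12, 10, 9}
insert 43 → {49, 43, 31, 12, 10, 9}
send next → 49; now {43, 31, 12, 10, 9}
send next → 43; now {31, 12, 10, 9}
send next → 31; now {12, 10, 9}
insert 36 → {36, 12, 10, 9}
insert 24 → {36, 24, 12, 10, 9}
insert 40 → {40, 36, 24, 12, 10, 9}
send next → 40; now {36, 24, 12, 10, 9}
send next → 36; now {24, 12, 10, 9}
insert 29 → {29, 24, 12, 10, 9}
send next → 29; now {24, 12, 10, 9}
insert 39 → {39, 24, 12, 10, 9}
send next → 39; now {24, 12, 10, 9}
send next → 24; now {12, 10, 9}
send next → 12; now {10, 9}

29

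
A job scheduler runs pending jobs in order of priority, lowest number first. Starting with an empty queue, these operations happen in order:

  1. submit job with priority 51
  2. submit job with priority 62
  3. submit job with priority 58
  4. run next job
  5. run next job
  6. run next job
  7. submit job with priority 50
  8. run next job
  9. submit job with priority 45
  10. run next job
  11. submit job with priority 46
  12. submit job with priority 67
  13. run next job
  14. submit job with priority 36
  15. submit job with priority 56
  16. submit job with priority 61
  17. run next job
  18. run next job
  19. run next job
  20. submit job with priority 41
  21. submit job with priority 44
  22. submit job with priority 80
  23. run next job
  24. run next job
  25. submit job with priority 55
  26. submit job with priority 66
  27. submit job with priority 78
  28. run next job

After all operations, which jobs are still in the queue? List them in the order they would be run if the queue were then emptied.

insert 51 → {51}
insert 62 → {51, 62}
insert 58 → {51, 58, 62}
run next job → 51; now {58, 62}
run next job → 58; now {62}
run next job → 62; now {}
insert 50 → {50}
run next job → 50; now {}
insert 45 → {45}
run next job → 45; now {}
insert 46 → {46}
insert 67 → {46, 67}
run next job → 46; now {67}
insert 36 → {36, 67}
insert 56 → {36, 56, 67}
insert 61 → {36, 56, 61, 67}
run next job → 36; now {56, 61, 67}
run next job → 56; now {61, 67}
run next job → 61; now {67}
insert 41 → {41, 67}
insert 44 → {41, 44, 67}
insert 80 → {41, 44, 67, 80}
run next job → 41; now {44, 67, 80}
run next job → 44; now {67, 80}
insert 55 → {55, 67, 80}
insert 66 → {55, 66, 67, 80}
insert 78 → {55, 66, 67, 78, 80}
run next job → 55; now {66, 67, 78, 80}

66 → 67 → 78 → 80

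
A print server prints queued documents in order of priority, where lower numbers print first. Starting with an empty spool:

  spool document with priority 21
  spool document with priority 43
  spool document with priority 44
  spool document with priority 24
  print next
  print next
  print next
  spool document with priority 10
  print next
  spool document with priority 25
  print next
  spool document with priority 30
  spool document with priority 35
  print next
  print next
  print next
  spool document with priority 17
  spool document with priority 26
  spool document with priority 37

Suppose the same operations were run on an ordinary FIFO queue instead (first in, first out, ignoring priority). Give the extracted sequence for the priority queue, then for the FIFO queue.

priority queue: [21, 24, 43, 10, 25, 30, 35, 44]; FIFO queue: 21 → 43 → 44 → 24 → 10 → 25 → 30 → 35

insert 21 → {21}
insert 43 → {21, 43}
insert 44 → {21, 43, 44}
insert 24 → {21, 24, 43, 44}
print next → 21; now {24, 43, 44}
print next → 24; now {43, 44}
print next → 43; now {44}
insert 10 → {10, 44}
print next → 10; now {44}
insert 25 → {25, 44}
print next → 25; now {44}
insert 30 → {30, 44}
insert 35 → {30, 35, 44}
print next → 30; now {35, 44}
print next → 35; now {44}
print next → 44; now {}
insert 17 → {17}
insert 26 → {17, 26}
insert 37 → {17, 26, 37}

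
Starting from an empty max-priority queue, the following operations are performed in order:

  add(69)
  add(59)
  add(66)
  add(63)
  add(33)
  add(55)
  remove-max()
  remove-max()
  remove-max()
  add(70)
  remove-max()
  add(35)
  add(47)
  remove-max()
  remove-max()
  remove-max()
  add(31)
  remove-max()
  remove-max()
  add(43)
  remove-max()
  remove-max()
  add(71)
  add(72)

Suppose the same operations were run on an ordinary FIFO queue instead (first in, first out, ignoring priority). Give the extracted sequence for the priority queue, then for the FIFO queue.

insert 69 → {69}
insert 59 → {69, 59}
insert 66 → {69, 66, 59}
insert 63 → {69, 66, 63, 59}
insert 33 → {69, 66, 63, 59, 33}
insert 55 → {69, 66, 63, 59, 55, 33}
remove-max → 69; now {66, 63, 59, 55, 33}
remove-max → 66; now {63, 59, 55, 33}
remove-max → 63; now {59, 55, 33}
insert 70 → {70, 59, 55, 33}
remove-max → 70; now {59, 55, 33}
insert 35 → {59, 55, 35, 33}
insert 47 → {59, 55, 47, 35, 33}
remove-max → 59; now {55, 47, 35, 33}
remove-max → 55; now {47, 35, 33}
remove-max → 47; now {35, 33}
insert 31 → {35, 33, 31}
remove-max → 35; now {33, 31}
remove-max → 33; now {31}
insert 43 → {43, 31}
remove-max → 43; now {31}
remove-max → 31; now {}
insert 71 → {71}
insert 72 → {72, 71}

priority queue: [69, 66, 63, 70, 59, 55, 47, 35, 33, 43, 31]; FIFO queue: 69 → 59 → 66 → 63 → 33 → 55 → 70 → 35 → 47 → 31 → 43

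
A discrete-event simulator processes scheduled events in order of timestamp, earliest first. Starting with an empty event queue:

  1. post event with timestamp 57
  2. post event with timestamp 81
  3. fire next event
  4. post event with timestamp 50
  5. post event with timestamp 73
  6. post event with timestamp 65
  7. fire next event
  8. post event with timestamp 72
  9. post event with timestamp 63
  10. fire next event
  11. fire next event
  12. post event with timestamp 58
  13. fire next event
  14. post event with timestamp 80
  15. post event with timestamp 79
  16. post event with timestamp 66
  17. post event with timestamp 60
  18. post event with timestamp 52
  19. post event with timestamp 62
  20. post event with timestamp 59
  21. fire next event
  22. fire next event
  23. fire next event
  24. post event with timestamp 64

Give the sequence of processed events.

57, 50, 63, 65, 58, 52, 59, 60

insert 57 → {57}
insert 81 → {57, 81}
fire next event → 57; now {81}
insert 50 → {50, 81}
insert 73 → {50, 73, 81}
insert 65 → {50, 65, 73, 81}
fire next event → 50; now {65, 73, 81}
insert 72 → {65, 72, 73, 81}
insert 63 → {63, 65, 72, 73, 81}
fire next event → 63; now {65, 72, 73, 81}
fire next event → 65; now {72, 73, 81}
insert 58 → {58, 72, 73, 81}
fire next event → 58; now {72, 73, 81}
insert 80 → {72, 73, 80, 81}
insert 79 → {72, 73, 79, 80, 81}
insert 66 → {66, 72, 73, 79, 80, 81}
insert 60 → {60, 66, 72, 73, 79, 80, 81}
insert 52 → {52, 60, 66, 72, 73, 79, 80, 81}
insert 62 → {52, 60, 62, 66, 72, 73, 79, 80, 81}
insert 59 → {52, 59, 60, 62, 66, 72, 73, 79, 80, 81}
fire next event → 52; now {59, 60, 62, 66, 72, 73, 79, 80, 81}
fire next event → 59; now {60, 62, 66, 72, 73, 79, 80, 81}
fire next event → 60; now {62, 66, 72, 73, 79, 80, 81}
insert 64 → {62, 64, 66, 72, 73, 79, 80, 81}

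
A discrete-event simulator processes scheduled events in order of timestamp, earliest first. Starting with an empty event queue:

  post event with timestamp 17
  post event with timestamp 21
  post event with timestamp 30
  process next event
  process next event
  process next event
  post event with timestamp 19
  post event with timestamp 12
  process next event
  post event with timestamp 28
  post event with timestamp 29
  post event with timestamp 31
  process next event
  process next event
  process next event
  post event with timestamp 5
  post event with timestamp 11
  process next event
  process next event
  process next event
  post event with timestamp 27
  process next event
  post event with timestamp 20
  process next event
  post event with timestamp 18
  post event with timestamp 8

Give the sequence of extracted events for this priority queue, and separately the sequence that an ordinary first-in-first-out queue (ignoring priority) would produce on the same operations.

insert 17 → {17}
insert 21 → {17, 21}
insert 30 → {17, 21, 30}
process next event → 17; now {21, 30}
process next event → 21; now {30}
process next event → 30; now {}
insert 19 → {19}
insert 12 → {12, 19}
process next event → 12; now {19}
insert 28 → {19, 28}
insert 29 → {19, 28, 29}
insert 31 → {19, 28, 29, 31}
process next event → 19; now {28, 29, 31}
process next event → 28; now {29, 31}
process next event → 29; now {31}
insert 5 → {5, 31}
insert 11 → {5, 11, 31}
process next event → 5; now {11, 31}
process next event → 11; now {31}
process next event → 31; now {}
insert 27 → {27}
process next event → 27; now {}
insert 20 → {20}
process next event → 20; now {}
insert 18 → {18}
insert 8 → {8, 18}

priority queue: [17, 21, 30, 12, 19, 28, 29, 5, 11, 31, 27, 20]; FIFO queue: 17 → 21 → 30 → 19 → 12 → 28 → 29 → 31 → 5 → 11 → 27 → 20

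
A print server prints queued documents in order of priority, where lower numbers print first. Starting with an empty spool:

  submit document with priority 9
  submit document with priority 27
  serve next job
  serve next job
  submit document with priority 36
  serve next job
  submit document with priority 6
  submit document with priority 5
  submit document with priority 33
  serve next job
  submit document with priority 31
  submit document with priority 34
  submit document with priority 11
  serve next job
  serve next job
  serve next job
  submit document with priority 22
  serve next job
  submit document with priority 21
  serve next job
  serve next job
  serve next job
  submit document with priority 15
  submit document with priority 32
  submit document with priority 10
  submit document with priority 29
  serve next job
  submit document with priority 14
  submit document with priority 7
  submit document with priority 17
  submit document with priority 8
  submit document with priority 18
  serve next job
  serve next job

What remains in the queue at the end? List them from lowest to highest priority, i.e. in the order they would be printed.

[14, 15, 17, 18, 29, 32]

insert 9 → {9}
insert 27 → {9, 27}
serve next job → 9; now {27}
serve next job → 27; now {}
insert 36 → {36}
serve next job → 36; now {}
insert 6 → {6}
insert 5 → {5, 6}
insert 33 → {5, 6, 33}
serve next job → 5; now {6, 33}
insert 31 → {6, 31, 33}
insert 34 → {6, 31, 33, 34}
insert 11 → {6, 11, 31, 33, 34}
serve next job → 6; now {11, 31, 33, 34}
serve next job → 11; now {31, 33, 34}
serve next job → 31; now {33, 34}
insert 22 → {22, 33, 34}
serve next job → 22; now {33, 34}
insert 21 → {21, 33, 34}
serve next job → 21; now {33, 34}
serve next job → 33; now {34}
serve next job → 34; now {}
insert 15 → {15}
insert 32 → {15, 32}
insert 10 → {10, 15, 32}
insert 29 → {10, 15, 29, 32}
serve next job → 10; now {15, 29, 32}
insert 14 → {14, 15, 29, 32}
insert 7 → {7, 14, 15, 29, 32}
insert 17 → {7, 14, 15, 17, 29, 32}
insert 8 → {7, 8, 14, 15, 17, 29, 32}
insert 18 → {7, 8, 14, 15, 17, 18, 29, 32}
serve next job → 7; now {8, 14, 15, 17, 18, 29, 32}
serve next job → 8; now {14, 15, 17, 18, 29, 32}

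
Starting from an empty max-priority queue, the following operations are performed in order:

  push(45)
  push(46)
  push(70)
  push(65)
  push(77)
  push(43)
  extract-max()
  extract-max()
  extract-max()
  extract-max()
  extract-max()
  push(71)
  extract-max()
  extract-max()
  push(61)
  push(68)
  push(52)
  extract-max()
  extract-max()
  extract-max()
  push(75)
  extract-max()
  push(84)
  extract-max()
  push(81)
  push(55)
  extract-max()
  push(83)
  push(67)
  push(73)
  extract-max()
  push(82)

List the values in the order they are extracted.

insert 45 → {45}
insert 46 → {46, 45}
insert 70 → {70, 46, 45}
insert 65 → {70, 65, 46, 45}
insert 77 → {77, 70, 65, 46, 45}
insert 43 → {77, 70, 65, 46, 45, 43}
extract-max → 77; now {70, 65, 46, 45, 43}
extract-max → 70; now {65, 46, 45, 43}
extract-max → 65; now {46, 45, 43}
extract-max → 46; now {45, 43}
extract-max → 45; now {43}
insert 71 → {71, 43}
extract-max → 71; now {43}
extract-max → 43; now {}
insert 61 → {61}
insert 68 → {68, 61}
insert 52 → {68, 61, 52}
extract-max → 68; now {61, 52}
extract-max → 61; now {52}
extract-max → 52; now {}
insert 75 → {75}
extract-max → 75; now {}
insert 84 → {84}
extract-max → 84; now {}
insert 81 → {81}
insert 55 → {81, 55}
extract-max → 81; now {55}
insert 83 → {83, 55}
insert 67 → {83, 67, 55}
insert 73 → {83, 73, 67, 55}
extract-max → 83; now {73, 67, 55}
insert 82 → {82, 73, 67, 55}

77, 70, 65, 46, 45, 71, 43, 68, 61, 52, 75, 84, 81, 83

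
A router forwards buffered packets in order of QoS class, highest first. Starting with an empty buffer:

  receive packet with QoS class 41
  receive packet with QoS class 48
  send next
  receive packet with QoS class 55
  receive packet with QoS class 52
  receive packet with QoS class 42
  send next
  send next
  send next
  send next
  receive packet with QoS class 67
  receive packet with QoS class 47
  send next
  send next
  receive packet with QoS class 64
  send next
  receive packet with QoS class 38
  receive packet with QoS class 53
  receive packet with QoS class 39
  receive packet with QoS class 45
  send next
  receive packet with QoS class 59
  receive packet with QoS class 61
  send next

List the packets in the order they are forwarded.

insert 41 → {41}
insert 48 → {48, 41}
send next → 48; now {41}
insert 55 → {55, 41}
insert 52 → {55, 52, 41}
insert 42 → {55, 52, 42, 41}
send next → 55; now {52, 42, 41}
send next → 52; now {42, 41}
send next → 42; now {41}
send next → 41; now {}
insert 67 → {67}
insert 47 → {67, 47}
send next → 67; now {47}
send next → 47; now {}
insert 64 → {64}
send next → 64; now {}
insert 38 → {38}
insert 53 → {53, 38}
insert 39 → {53, 39, 38}
insert 45 → {53, 45, 39, 38}
send next → 53; now {45, 39, 38}
insert 59 → {59, 45, 39, 38}
insert 61 → {61, 59, 45, 39, 38}
send next → 61; now {59, 45, 39, 38}

48, 55, 52, 42, 41, 67, 47, 64, 53, 61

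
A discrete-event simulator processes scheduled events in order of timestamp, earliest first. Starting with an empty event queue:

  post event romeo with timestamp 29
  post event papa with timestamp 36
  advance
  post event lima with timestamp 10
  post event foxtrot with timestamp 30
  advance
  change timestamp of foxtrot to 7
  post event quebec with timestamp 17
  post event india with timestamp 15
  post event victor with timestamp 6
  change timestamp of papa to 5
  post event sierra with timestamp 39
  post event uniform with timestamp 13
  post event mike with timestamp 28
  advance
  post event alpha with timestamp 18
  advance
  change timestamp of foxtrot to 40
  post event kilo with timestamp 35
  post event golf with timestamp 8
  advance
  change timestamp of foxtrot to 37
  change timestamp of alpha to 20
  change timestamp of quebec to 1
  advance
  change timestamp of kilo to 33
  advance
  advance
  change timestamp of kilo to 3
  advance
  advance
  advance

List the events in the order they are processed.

add romeo (timestamp 29) → {romeo:29}
add papa (timestamp 36) → {romeo:29, papa:36}
advance → romeo; now {papa:36}
add lima (timestamp 10) → {lima:10, papa:36}
add foxtrot (timestamp 30) → {lima:10, foxtrot:30, papa:36}
advance → lima; now {foxtrot:30, papa:36}
update foxtrot to timestamp 7 → {foxtrot:7, papa:36}
add quebec (timestamp 17) → {foxtrot:7, quebec:17, papa:36}
add india (timestamp 15) → {foxtrot:7, india:15, quebec:17, papa:36}
add victor (timestamp 6) → {victor:6, foxtrot:7, india:15, quebec:17, papa:36}
update papa to timestamp 5 → {papa:5, victor:6, foxtrot:7, india:15, quebec:17}
add sierra (timestamp 39) → {papa:5, victor:6, foxtrot:7, india:15, quebec:17, sierra:39}
add uniform (timestamp 13) → {papa:5, victor:6, foxtrot:7, uniform:13, india:15, quebec:17, sierra:39}
add mike (timestamp 28) → {papa:5, victor:6, foxtrot:7, uniform:13, india:15, quebec:17, mike:28, sierra:39}
advance → papa; now {victor:6, foxtrot:7, uniform:13, india:15, quebec:17, mike:28, sierra:39}
add alpha (timestamp 18) → {victor:6, foxtrot:7, uniform:13, india:15, quebec:17, alpha:18, mike:28, sierra:39}
advance → victor; now {foxtrot:7, uniform:13, india:15, quebec:17, alpha:18, mike:28, sierra:39}
update foxtrot to timestamp 40 → {uniform:13, india:15, quebec:17, alpha:18, mike:28, sierra:39, foxtrot:40}
add kilo (timestamp 35) → {uniform:13, india:15, quebec:17, alpha:18, mike:28, kilo:35, sierra:39, foxtrot:40}
add golf (timestamp 8) → {golf:8, uniform:13, india:15, quebec:17, alpha:18, mike:28, kilo:35, sierra:39, foxtrot:40}
advance → golf; now {uniform:13, india:15, quebec:17, alpha:18, mike:28, kilo:35, sierra:39, foxtrot:40}
update foxtrot to timestamp 37 → {uniform:13, india:15, quebec:17, alpha:18, mike:28, kilo:35, foxtrot:37, sierra:39}
update alpha to timestamp 20 → {uniform:13, india:15, quebec:17, alpha:20, mike:28, kilo:35, foxtrot:37, sierra:39}
update quebec to timestamp 1 → {quebec:1, uniform:13, india:15, alpha:20, mike:28, kilo:35, foxtrot:37, sierra:39}
advance → quebec; now {uniform:13, india:15, alpha:20, mike:28, kilo:35, foxtrot:37, sierra:39}
update kilo to timestamp 33 → {uniform:13, india:15, alpha:20, mike:28, kilo:33, foxtrot:37, sierra:39}
advance → uniform; now {india:15, alpha:20, mike:28, kilo:33, foxtrot:37, sierra:39}
advance → india; now {alpha:20, mike:28, kilo:33, foxtrot:37, sierra:39}
update kilo to timestamp 3 → {kilo:3, alpha:20, mike:28, foxtrot:37, sierra:39}
advance → kilo; now {alpha:20, mike:28, foxtrot:37, sierra:39}
advance → alpha; now {mike:28, foxtrot:37, sierra:39}
advance → mike; now {foxtrot:37, sierra:39}

[romeo, lima, papa, victor, golf, quebec, uniform, india, kilo, alpha, mike]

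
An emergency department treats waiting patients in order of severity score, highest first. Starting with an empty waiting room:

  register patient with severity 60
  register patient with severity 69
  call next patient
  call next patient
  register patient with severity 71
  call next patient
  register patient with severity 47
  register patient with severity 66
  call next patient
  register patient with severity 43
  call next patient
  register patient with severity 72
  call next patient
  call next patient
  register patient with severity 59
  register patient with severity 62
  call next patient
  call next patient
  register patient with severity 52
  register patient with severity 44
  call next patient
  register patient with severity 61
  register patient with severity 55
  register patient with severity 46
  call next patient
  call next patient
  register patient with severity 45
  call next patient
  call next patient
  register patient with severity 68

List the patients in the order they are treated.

insert 60 → {60}
insert 69 → {69, 60}
call next patient → 69; now {60}
call next patient → 60; now {}
insert 71 → {71}
call next patient → 71; now {}
insert 47 → {47}
insert 66 → {66, 47}
call next patient → 66; now {47}
insert 43 → {47, 43}
call next patient → 47; now {43}
insert 72 → {72, 43}
call next patient → 72; now {43}
call next patient → 43; now {}
insert 59 → {59}
insert 62 → {62, 59}
call next patient → 62; now {59}
call next patient → 59; now {}
insert 52 → {52}
insert 44 → {52, 44}
call next patient → 52; now {44}
insert 61 → {61, 44}
insert 55 → {61, 55, 44}
insert 46 → {61, 55, 46, 44}
call next patient → 61; now {55, 46, 44}
call next patient → 55; now {46, 44}
insert 45 → {46, 45, 44}
call next patient → 46; now {45, 44}
call next patient → 45; now {44}
insert 68 → {68, 44}

69, 60, 71, 66, 47, 72, 43, 62, 59, 52, 61, 55, 46, 45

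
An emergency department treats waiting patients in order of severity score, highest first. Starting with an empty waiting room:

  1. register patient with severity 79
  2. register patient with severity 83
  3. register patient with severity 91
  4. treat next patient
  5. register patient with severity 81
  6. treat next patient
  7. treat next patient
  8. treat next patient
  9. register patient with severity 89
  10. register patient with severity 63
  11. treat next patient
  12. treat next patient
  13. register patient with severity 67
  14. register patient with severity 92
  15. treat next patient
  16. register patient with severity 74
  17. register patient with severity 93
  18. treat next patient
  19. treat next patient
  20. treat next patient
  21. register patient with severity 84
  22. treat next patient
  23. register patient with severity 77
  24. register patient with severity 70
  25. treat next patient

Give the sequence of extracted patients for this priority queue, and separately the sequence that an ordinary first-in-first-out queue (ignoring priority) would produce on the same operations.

insert 79 → {79}
insert 83 → {83, 79}
insert 91 → {91, 83, 79}
treat next patient → 91; now {83, 79}
insert 81 → {83, 81, 79}
treat next patient → 83; now {81, 79}
treat next patient → 81; now {79}
treat next patient → 79; now {}
insert 89 → {89}
insert 63 → {89, 63}
treat next patient → 89; now {63}
treat next patient → 63; now {}
insert 67 → {67}
insert 92 → {92, 67}
treat next patient → 92; now {67}
insert 74 → {74, 67}
insert 93 → {93, 74, 67}
treat next patient → 93; now {74, 67}
treat next patient → 74; now {67}
treat next patient → 67; now {}
insert 84 → {84}
treat next patient → 84; now {}
insert 77 → {77}
insert 70 → {77, 70}
treat next patient → 77; now {70}

priority queue: 91 → 83 → 81 → 79 → 89 → 63 → 92 → 93 → 74 → 67 → 84 → 77; FIFO queue: [79, 83, 91, 81, 89, 63, 67, 92, 74, 93, 84, 77]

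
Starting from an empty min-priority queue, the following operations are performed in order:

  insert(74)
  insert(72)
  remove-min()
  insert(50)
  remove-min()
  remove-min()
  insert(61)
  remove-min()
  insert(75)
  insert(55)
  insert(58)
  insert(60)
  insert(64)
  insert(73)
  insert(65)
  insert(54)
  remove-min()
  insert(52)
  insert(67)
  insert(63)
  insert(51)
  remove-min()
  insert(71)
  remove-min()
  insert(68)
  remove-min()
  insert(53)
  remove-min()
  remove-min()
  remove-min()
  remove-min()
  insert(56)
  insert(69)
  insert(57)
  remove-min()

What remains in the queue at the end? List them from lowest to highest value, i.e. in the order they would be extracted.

insert 74 → {74}
insert 72 → {72, 74}
remove-min → 72; now {74}
insert 50 → {50, 74}
remove-min → 50; now {74}
remove-min → 74; now {}
insert 61 → {61}
remove-min → 61; now {}
insert 75 → {75}
insert 55 → {55, 75}
insert 58 → {55, 58, 75}
insert 60 → {55, 58, 60, 75}
insert 64 → {55, 58, 60, 64, 75}
insert 73 → {55, 58, 60, 64, 73, 75}
insert 65 → {55, 58, 60, 64, 65, 73, 75}
insert 54 → {54, 55, 58, 60, 64, 65, 73, 75}
remove-min → 54; now {55, 58, 60, 64, 65, 73, 75}
insert 52 → {52, 55, 58, 60, 64, 65, 73, 75}
insert 67 → {52, 55, 58, 60, 64, 65, 67, 73, 75}
insert 63 → {52, 55, 58, 60, 63, 64, 65, 67, 73, 75}
insert 51 → {51, 52, 55, 58, 60, 63, 64, 65, 67, 73, 75}
remove-min → 51; now {52, 55, 58, 60, 63, 64, 65, 67, 73, 75}
insert 71 → {52, 55, 58, 60, 63, 64, 65, 67, 71, 73, 75}
remove-min → 52; now {55, 58, 60, 63, 64, 65, 67, 71, 73, 75}
insert 68 → {55, 58, 60, 63, 64, 65, 67, 68, 71, 73, 75}
remove-min → 55; now {58, 60, 63, 64, 65, 67, 68, 71, 73, 75}
insert 53 → {53, 58, 60, 63, 64, 65, 67, 68, 71, 73, 75}
remove-min → 53; now {58, 60, 63, 64, 65, 67, 68, 71, 73, 75}
remove-min → 58; now {60, 63, 64, 65, 67, 68, 71, 73, 75}
remove-min → 60; now {63, 64, 65, 67, 68, 71, 73, 75}
remove-min → 63; now {64, 65, 67, 68, 71, 73, 75}
insert 56 → {56, 64, 65, 67, 68, 71, 73, 75}
insert 69 → {56, 64, 65, 67, 68, 69, 71, 73, 75}
insert 57 → {56, 57, 64, 65, 67, 68, 69, 71, 73, 75}
remove-min → 56; now {57, 64, 65, 67, 68, 69, 71, 73, 75}

57 → 64 → 65 → 67 → 68 → 69 → 71 → 73 → 75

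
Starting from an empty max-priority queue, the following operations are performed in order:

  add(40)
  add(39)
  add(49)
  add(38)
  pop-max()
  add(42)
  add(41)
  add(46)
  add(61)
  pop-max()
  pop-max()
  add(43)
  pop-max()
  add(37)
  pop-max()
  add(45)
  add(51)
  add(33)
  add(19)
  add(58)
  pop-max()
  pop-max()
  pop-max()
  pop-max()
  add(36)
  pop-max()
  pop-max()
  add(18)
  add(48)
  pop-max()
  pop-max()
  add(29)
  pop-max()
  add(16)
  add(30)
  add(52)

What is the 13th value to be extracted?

insert 40 → {40}
insert 39 → {40, 39}
insert 49 → {49, 40, 39}
insert 38 → {49, 40, 39, 38}
pop-max → 49; now {40, 39, 38}
insert 42 → {42, 40, 39, 38}
insert 41 → {42, 41, 40, 39, 38}
insert 46 → {46, 42, 41, 40, 39, 38}
insert 61 → {61, 46, 42, 41, 40, 39, 38}
pop-max → 61; now {46, 42, 41, 40, 39, 38}
pop-max → 46; now {42, 41, 40, 39, 38}
insert 43 → {43, 42, 41, 40, 39, 38}
pop-max → 43; now {42, 41, 40, 39, 38}
insert 37 → {42, 41, 40, 39, 38, 37}
pop-max → 42; now {41, 40, 39, 38, 37}
insert 45 → {45, 41, 40, 39, 38, 37}
insert 51 → {51, 45, 41, 40, 39, 38, 37}
insert 33 → {51, 45, 41, 40, 39, 38, 37, 33}
insert 19 → {51, 45, 41, 40, 39, 38, 37, 33, 19}
insert 58 → {58, 51, 45, 41, 40, 39, 38, 37, 33, 19}
pop-max → 58; now {51, 45, 41, 40, 39, 38, 37, 33, 19}
pop-max → 51; now {45, 41, 40, 39, 38, 37, 33, 19}
pop-max → 45; now {41, 40, 39, 38, 37, 33, 19}
pop-max → 41; now {40, 39, 38, 37, 33, 19}
insert 36 → {40, 39, 38, 37, 36, 33, 19}
pop-max → 40; now {39, 38, 37, 36, 33, 19}
pop-max → 39; now {38, 37, 36, 33, 19}
insert 18 → {38, 37, 36, 33, 19, 18}
insert 48 → {48, 38, 37, 36, 33, 19, 18}
pop-max → 48; now {38, 37, 36, 33, 19, 18}
pop-max → 38; now {37, 36, 33, 19, 18}
insert 29 → {37, 36, 33, 29, 19, 18}
pop-max → 37; now {36, 33, 29, 19, 18}
insert 16 → {36, 33, 29, 19, 18, 16}
insert 30 → {36, 33, 30, 29, 19, 18, 16}
insert 52 → {52, 36, 33, 30, 29, 19, 18, 16}

38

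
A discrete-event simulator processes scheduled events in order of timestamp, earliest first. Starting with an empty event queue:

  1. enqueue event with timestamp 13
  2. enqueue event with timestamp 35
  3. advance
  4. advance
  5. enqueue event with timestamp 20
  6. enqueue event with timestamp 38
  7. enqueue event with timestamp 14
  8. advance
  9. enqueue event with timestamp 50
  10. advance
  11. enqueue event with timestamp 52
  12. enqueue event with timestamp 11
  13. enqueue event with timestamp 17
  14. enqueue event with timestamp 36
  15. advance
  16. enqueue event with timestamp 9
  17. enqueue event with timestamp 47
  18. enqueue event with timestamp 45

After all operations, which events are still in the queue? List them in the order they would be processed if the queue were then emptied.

insert 13 → {13}
insert 35 → {13, 35}
advance → 13; now {35}
advance → 35; now {}
insert 20 → {20}
insert 38 → {20, 38}
insert 14 → {14, 20, 38}
advance → 14; now {20, 38}
insert 50 → {20, 38, 50}
advance → 20; now {38, 50}
insert 52 → {38, 50, 52}
insert 11 → {11, 38, 50, 52}
insert 17 → {11, 17, 38, 50, 52}
insert 36 → {11, 17, 36, 38, 50, 52}
advance → 11; now {17, 36, 38, 50, 52}
insert 9 → {9, 17, 36, 38, 50, 52}
insert 47 → {9, 17, 36, 38, 47, 50, 52}
insert 45 → {9, 17, 36, 38, 45, 47, 50, 52}

[9, 17, 36, 38, 45, 47, 50, 52]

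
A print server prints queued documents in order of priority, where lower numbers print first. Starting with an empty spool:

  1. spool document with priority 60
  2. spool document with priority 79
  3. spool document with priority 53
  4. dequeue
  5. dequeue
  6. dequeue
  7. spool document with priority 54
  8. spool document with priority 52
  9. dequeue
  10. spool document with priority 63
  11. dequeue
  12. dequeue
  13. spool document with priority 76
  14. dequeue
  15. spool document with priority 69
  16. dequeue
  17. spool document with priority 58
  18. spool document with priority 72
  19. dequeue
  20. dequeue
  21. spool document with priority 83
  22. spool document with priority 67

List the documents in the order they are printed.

insert 60 → {60}
insert 79 → {60, 79}
insert 53 → {53, 60, 79}
dequeue → 53; now {60, 79}
dequeue → 60; now {79}
dequeue → 79; now {}
insert 54 → {54}
insert 52 → {52, 54}
dequeue → 52; now {54}
insert 63 → {54, 63}
dequeue → 54; now {63}
dequeue → 63; now {}
insert 76 → {76}
dequeue → 76; now {}
insert 69 → {69}
dequeue → 69; now {}
insert 58 → {58}
insert 72 → {58, 72}
dequeue → 58; now {72}
dequeue → 72; now {}
insert 83 → {83}
insert 67 → {67, 83}

53, 60, 79, 52, 54, 63, 76, 69, 58, 72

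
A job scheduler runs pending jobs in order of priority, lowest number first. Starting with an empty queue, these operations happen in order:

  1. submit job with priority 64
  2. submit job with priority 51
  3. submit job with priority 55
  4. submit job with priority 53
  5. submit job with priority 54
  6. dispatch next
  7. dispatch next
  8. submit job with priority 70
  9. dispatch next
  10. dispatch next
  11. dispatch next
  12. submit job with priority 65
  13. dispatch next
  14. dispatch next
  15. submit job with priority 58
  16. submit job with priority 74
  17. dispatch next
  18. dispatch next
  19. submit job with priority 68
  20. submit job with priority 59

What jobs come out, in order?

insert 64 → {64}
insert 51 → {51, 64}
insert 55 → {51, 55, 64}
insert 53 → {51, 53, 55, 64}
insert 54 → {51, 53, 54, 55, 64}
dispatch next → 51; now {53, 54, 55, 64}
dispatch next → 53; now {54, 55, 64}
insert 70 → {54, 55, 64, 70}
dispatch next → 54; now {55, 64, 70}
dispatch next → 55; now {64, 70}
dispatch next → 64; now {70}
insert 65 → {65, 70}
dispatch next → 65; now {70}
dispatch next → 70; now {}
insert 58 → {58}
insert 74 → {58, 74}
dispatch next → 58; now {74}
dispatch next → 74; now {}
insert 68 → {68}
insert 59 → {59, 68}

[51, 53, 54, 55, 64, 65, 70, 58, 74]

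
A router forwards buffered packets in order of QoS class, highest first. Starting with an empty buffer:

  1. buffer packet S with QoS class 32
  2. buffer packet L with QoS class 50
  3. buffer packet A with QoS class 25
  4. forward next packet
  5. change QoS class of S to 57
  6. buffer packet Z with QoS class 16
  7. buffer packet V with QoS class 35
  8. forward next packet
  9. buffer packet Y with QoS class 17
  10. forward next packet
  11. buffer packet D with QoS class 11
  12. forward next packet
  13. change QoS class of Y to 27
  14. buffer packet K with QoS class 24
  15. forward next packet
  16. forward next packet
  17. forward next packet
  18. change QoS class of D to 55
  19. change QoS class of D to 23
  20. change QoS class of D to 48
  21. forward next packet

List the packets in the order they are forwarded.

add S (QoS class 32) → {S:32}
add L (QoS class 50) → {L:50, S:32}
add A (QoS class 25) → {L:50, S:32, A:25}
forward next packet → L; now {S:32, A:25}
update S to QoS class 57 → {S:57, A:25}
add Z (QoS class 16) → {S:57, A:25, Z:16}
add V (QoS class 35) → {S:57, V:35, A:25, Z:16}
forward next packet → S; now {V:35, A:25, Z:16}
add Y (QoS class 17) → {V:35, A:25, Y:17, Z:16}
forward next packet → V; now {A:25, Y:17, Z:16}
add D (QoS class 11) → {A:25, Y:17, Z:16, D:11}
forward next packet → A; now {Y:17, Z:16, D:11}
update Y to QoS class 27 → {Y:27, Z:16, D:11}
add K (QoS class 24) → {Y:27, K:24, Z:16, D:11}
forward next packet → Y; now {K:24, Z:16, D:11}
forward next packet → K; now {Z:16, D:11}
forward next packet → Z; now {D:11}
update D to QoS class 55 → {D:55}
update D to QoS class 23 → {D:23}
update D to QoS class 48 → {D:48}
forward next packet → D; now {}

L → S → V → A → Y → K → Z → D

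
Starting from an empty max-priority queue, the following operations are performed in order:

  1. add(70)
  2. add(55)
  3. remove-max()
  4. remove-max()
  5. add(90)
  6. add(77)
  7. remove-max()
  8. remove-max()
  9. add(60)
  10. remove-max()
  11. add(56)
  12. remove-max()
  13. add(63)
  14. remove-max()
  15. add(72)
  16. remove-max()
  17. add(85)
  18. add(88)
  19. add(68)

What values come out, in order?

insert 70 → {70}
insert 55 → {70, 55}
remove-max → 70; now {55}
remove-max → 55; now {}
insert 90 → {90}
insert 77 → {90, 77}
remove-max → 90; now {77}
remove-max → 77; now {}
insert 60 → {60}
remove-max → 60; now {}
insert 56 → {56}
remove-max → 56; now {}
insert 63 → {63}
remove-max → 63; now {}
insert 72 → {72}
remove-max → 72; now {}
insert 85 → {85}
insert 88 → {88, 85}
insert 68 → {88, 85, 68}

70, 55, 90, 77, 60, 56, 63, 72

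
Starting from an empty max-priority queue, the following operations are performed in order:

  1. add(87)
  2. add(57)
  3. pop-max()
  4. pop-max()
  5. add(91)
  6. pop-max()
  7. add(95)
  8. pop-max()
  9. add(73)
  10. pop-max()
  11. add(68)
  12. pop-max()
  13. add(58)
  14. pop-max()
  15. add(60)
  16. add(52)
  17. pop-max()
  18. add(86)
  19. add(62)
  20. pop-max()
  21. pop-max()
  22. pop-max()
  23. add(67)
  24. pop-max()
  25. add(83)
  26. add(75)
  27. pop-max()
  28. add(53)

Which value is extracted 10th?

insert 87 → {87}
insert 57 → {87, 57}
pop-max → 87; now {57}
pop-max → 57; now {}
insert 91 → {91}
pop-max → 91; now {}
insert 95 → {95}
pop-max → 95; now {}
insert 73 → {73}
pop-max → 73; now {}
insert 68 → {68}
pop-max → 68; now {}
insert 58 → {58}
pop-max → 58; now {}
insert 60 → {60}
insert 52 → {60, 52}
pop-max → 60; now {52}
insert 86 → {86, 52}
insert 62 → {86, 62, 52}
pop-max → 86; now {62, 52}
pop-max → 62; now {52}
pop-max → 52; now {}
insert 67 → {67}
pop-max → 67; now {}
insert 83 → {83}
insert 75 → {83, 75}
pop-max → 83; now {75}
insert 53 → {75, 53}

62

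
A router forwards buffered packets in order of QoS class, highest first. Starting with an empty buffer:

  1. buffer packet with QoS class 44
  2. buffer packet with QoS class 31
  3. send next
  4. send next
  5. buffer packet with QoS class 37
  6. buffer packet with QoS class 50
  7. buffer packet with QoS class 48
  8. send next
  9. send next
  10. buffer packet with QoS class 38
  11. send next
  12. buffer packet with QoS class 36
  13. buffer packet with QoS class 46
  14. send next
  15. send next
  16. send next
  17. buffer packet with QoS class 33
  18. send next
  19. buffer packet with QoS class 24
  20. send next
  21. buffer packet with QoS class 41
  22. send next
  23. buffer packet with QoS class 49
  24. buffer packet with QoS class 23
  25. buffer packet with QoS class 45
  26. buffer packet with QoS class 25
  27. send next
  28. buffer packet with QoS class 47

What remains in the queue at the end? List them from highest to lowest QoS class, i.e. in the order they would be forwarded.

insert 44 → {44}
insert 31 → {44, 31}
send next → 44; now {31}
send next → 31; now {}
insert 37 → {37}
insert 50 → {50, 37}
insert 48 → {50, 48, 37}
send next → 50; now {48, 37}
send next → 48; now {37}
insert 38 → {38, 37}
send next → 38; now {37}
insert 36 → {37, 36}
insert 46 → {46, 37, 36}
send next → 46; now {37, 36}
send next → 37; now {36}
send next → 36; now {}
insert 33 → {33}
send next → 33; now {}
insert 24 → {24}
send next → 24; now {}
insert 41 → {41}
send next → 41; now {}
insert 49 → {49}
insert 23 → {49, 23}
insert 45 → {49, 45, 23}
insert 25 → {49, 45, 25, 23}
send next → 49; now {45, 25, 23}
insert 47 → {47, 45, 25, 23}

47, 45, 25, 23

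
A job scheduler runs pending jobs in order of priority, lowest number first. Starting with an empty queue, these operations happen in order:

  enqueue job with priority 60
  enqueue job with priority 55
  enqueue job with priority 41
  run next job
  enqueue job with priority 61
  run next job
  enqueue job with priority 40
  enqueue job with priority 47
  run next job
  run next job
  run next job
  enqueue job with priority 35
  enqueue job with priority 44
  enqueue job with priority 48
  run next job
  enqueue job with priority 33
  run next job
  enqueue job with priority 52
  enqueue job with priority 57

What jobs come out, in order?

41, 55, 40, 47, 60, 35, 33

insert 60 → {60}
insert 55 → {55, 60}
insert 41 → {41, 55, 60}
run next job → 41; now {55, 60}
insert 61 → {55, 60, 61}
run next job → 55; now {60, 61}
insert 40 → {40, 60, 61}
insert 47 → {40, 47, 60, 61}
run next job → 40; now {47, 60, 61}
run next job → 47; now {60, 61}
run next job → 60; now {61}
insert 35 → {35, 61}
insert 44 → {35, 44, 61}
insert 48 → {35, 44, 48, 61}
run next job → 35; now {44, 48, 61}
insert 33 → {33, 44, 48, 61}
run next job → 33; now {44, 48, 61}
insert 52 → {44, 48, 52, 61}
insert 57 → {44, 48, 52, 57, 61}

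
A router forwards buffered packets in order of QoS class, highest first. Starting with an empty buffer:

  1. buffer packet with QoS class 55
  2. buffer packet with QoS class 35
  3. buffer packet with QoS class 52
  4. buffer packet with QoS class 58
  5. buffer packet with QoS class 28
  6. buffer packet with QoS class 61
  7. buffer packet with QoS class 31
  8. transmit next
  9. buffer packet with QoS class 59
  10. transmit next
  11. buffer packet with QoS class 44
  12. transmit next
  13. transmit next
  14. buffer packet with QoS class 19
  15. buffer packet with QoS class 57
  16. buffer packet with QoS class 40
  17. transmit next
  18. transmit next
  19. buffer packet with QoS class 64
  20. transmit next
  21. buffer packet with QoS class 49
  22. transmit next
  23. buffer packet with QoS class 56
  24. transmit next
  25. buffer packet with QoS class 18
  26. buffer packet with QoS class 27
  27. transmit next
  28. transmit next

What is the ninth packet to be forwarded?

56

insert 55 → {55}
insert 35 → {55, 35}
insert 52 → {55, 52, 35}
insert 58 → {58, 55, 52, 35}
insert 28 → {58, 55, 52, 35, 28}
insert 61 → {61, 58, 55, 52, 35, 28}
insert 31 → {61, 58, 55, 52, 35, 31, 28}
transmit next → 61; now {58, 55, 52, 35, 31, 28}
insert 59 → {59, 58, 55, 52, 35, 31, 28}
transmit next → 59; now {58, 55, 52, 35, 31, 28}
insert 44 → {58, 55, 52, 44, 35, 31, 28}
transmit next → 58; now {55, 52, 44, 35, 31, 28}
transmit next → 55; now {52, 44, 35, 31, 28}
insert 19 → {52, 44, 35, 31, 28, 19}
insert 57 → {57, 52, 44, 35, 31, 28, 19}
insert 40 → {57, 52, 44, 40, 35, 31, 28, 19}
transmit next → 57; now {52, 44, 40, 35, 31, 28, 19}
transmit next → 52; now {44, 40, 35, 31, 28, 19}
insert 64 → {64, 44, 40, 35, 31, 28, 19}
transmit next → 64; now {44, 40, 35, 31, 28, 19}
insert 49 → {49, 44, 40, 35, 31, 28, 19}
transmit next → 49; now {44, 40, 35, 31, 28, 19}
insert 56 → {56, 44, 40, 35, 31, 28, 19}
transmit next → 56; now {44, 40, 35, 31, 28, 19}
insert 18 → {44, 40, 35, 31, 28, 19, 18}
insert 27 → {44, 40, 35, 31, 28, 27, 19, 18}
transmit next → 44; now {40, 35, 31, 28, 27, 19, 18}
transmit next → 40; now {35, 31, 28, 27, 19, 18}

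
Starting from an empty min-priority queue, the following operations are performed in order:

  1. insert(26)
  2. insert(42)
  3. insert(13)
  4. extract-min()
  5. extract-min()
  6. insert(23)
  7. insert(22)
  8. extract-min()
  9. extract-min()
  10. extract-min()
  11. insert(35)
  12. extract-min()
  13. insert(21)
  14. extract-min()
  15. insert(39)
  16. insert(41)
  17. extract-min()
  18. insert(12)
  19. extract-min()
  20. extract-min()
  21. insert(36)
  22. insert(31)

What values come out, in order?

13, 26, 22, 23, 42, 35, 21, 39, 12, 41

insert 26 → {26}
insert 42 → {26, 42}
insert 13 → {13, 26, 42}
extract-min → 13; now {26, 42}
extract-min → 26; now {42}
insert 23 → {23, 42}
insert 22 → {22, 23, 42}
extract-min → 22; now {23, 42}
extract-min → 23; now {42}
extract-min → 42; now {}
insert 35 → {35}
extract-min → 35; now {}
insert 21 → {21}
extract-min → 21; now {}
insert 39 → {39}
insert 41 → {39, 41}
extract-min → 39; now {41}
insert 12 → {12, 41}
extract-min → 12; now {41}
extract-min → 41; now {}
insert 36 → {36}
insert 31 → {31, 36}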